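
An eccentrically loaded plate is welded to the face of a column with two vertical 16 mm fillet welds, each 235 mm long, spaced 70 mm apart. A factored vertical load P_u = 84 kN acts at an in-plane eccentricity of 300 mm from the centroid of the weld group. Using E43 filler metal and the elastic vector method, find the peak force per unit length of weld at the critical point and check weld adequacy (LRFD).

E43XX → F_EXX = 430 MPa.
Total weld length L_w = 470 mm. Treat welds as unit-width lines.
Polar moment about centroid: J = 2[d³/12 + d(b/2)²] = 2[235³/12 + 235×35²] = 2739000 mm³.
Direct shear f_v = P/L_w = 84×10³ / 470 = 178.7 N/mm (vertical).
Torsion M = P·e = 84×10³ × 300 = 25200000 N·mm.
Critical point at (x, y) = (35, 117.5) from centroid. f_tx = M·y/J = 1081 N/mm; f_ty = M·x/J = 322 N/mm.
Resultant f_max = √[f_tx² + (f_v + f_ty)²] = √[1081² + (178.7 + 322)²] = 1192 N/mm.
Capacity per unit length: φr_n = 0.75 × 0.6 × 430 × (0.707 × 16) = 2189 N/mm.
1192 ≤ 2189 → adequate.

f_max ≈ 1190 N/mm; adequate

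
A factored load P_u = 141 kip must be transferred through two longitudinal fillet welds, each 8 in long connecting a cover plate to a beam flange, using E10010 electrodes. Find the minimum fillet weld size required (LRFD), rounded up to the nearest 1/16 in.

w = 5/16 in

E100XX → F_EXX = 100 ksi.
Total weld length L = 16 in.
Required throat t_e = P_u / (φ × 0.6 F_EXX × L) = 141 / (0.75 × 0.6 × 100 × 16) = 0.1958 in.
Required leg w = t_e / 0.707 = 0.277 in → use 5/16 in.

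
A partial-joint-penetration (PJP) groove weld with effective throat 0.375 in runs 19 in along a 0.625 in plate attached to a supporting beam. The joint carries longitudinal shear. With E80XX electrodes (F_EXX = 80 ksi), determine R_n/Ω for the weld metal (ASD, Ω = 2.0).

R_n/Ω ≈ 171 kips

Effective throat (given) t_e = 0.375 in.
A_we = 0.375 × 19 = 7.125 in².
F_nw = 0.6 F_EXX = 48 ksi.
R_n/Ω = (48 × 7.125) / 2.0 = 171 kips.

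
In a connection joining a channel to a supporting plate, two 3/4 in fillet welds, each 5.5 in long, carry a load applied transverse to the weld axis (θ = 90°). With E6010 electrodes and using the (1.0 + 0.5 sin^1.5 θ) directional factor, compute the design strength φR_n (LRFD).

E60XX → F_EXX = 60 ksi.
t_e = 0.707 × 0.75 = 0.5302 in; A_we = 0.5302 × 11 = 5.833 in².
Directional factor: 1.0 + 0.5 sin^1.5(90°) = 1.5.
F_nw = 0.6 × 60 × 1.5 = 54 ksi.
φR_n = 0.75 × 54 × 5.833 = 236.2 kip.

φR_n ≈ 236 kip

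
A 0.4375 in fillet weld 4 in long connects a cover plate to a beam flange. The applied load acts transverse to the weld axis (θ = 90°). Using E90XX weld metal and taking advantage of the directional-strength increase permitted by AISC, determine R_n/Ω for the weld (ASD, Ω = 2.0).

E90XX → F_EXX = 90 ksi.
t_e = 0.707 × 0.4375 = 0.3093 in; A_we = 0.3093 × 4 = 1.237 in².
Directional factor: 1.0 + 0.5 sin^1.5(90°) = 1.5.
F_nw = 0.6 × 90 × 1.5 = 81 ksi.
R_n/Ω = (81 × 1.237) / 2.0 = 50.11 kip.

R_n/Ω ≈ 50.1 kip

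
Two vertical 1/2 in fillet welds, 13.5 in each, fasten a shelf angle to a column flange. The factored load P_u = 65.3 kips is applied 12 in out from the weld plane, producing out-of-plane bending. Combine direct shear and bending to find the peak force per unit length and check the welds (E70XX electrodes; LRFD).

E70XX → F_EXX = 70 ksi.
L_w = 2 × 13.5 = 27 in; section modulus (unit throat) S = 2 × L²/6 = 60.75 in².
Direct shear f_v = P/L_w = 65.3/27 = 2.419 kip/in.
Moment M = P × e = 65.3 × 12 = 783.6 kip·in; bending f_b = M/S = 12.9 kip/in.
f_max = √(f_v² + f_b²) = √(2.419² + 12.9²) = 13.12 kip/in.
φr_n = 0.75 × 0.6 × 70 × (0.707 × 0.5) = 11.14 kip/in → NOT adequate.

f_max ≈ 13.1 kip/in; NOT adequate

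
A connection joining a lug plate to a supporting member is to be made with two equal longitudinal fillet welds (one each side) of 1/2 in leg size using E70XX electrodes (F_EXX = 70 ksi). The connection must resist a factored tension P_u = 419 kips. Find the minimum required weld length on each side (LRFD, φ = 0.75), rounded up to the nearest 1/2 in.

L = 19 in on each side

Throat t_e = 0.707 × 0.5 = 0.3535 in.
φr_n = 0.75 × 0.6 × 70 × 0.3535 = 11.14 kips/in.
L_req = P_u / φr_n = 419 / 11.14 = 37.63 in total.
Per side: 37.63 / 2 = 18.81 in.
Round up → use L = 19 in on each side.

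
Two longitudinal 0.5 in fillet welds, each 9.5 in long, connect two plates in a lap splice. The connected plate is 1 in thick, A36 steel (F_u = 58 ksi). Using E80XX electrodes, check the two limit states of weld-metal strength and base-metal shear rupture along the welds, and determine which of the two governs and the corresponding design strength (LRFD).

E80XX → F_EXX = 80 ksi.
t_e = 0.707 × 0.5 = 0.3535 in; L = 19 in.
Weld metal: φR_n = 0.75 × 0.6 × 80 × 0.3535 × 19 = 241.8 kips.
Base metal (shear rupture): φR_n = 0.75 × 0.6 × 58 × 1 × 19 = 495.9 kips.
Governing: weld metal.

φR_n ≈ 242 kips (weld metal governs)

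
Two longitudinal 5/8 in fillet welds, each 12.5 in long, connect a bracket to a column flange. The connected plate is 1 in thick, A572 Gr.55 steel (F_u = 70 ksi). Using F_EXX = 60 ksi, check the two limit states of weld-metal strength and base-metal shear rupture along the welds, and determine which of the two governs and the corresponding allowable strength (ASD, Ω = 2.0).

R_n/Ω ≈ 199 kips (weld metal governs)

t_e = 0.707 × 0.625 = 0.4419 in; L = 25 in.
Weld metal: R_n/Ω = (1/2.0) × 0.6 × 60 × 0.4419 × 25 = 198.8 kips.
Base metal (shear rupture): R_n/Ω = (1/2.0) × 0.6 × 70 × 1 × 25 = 525 kips.
Governing: weld metal.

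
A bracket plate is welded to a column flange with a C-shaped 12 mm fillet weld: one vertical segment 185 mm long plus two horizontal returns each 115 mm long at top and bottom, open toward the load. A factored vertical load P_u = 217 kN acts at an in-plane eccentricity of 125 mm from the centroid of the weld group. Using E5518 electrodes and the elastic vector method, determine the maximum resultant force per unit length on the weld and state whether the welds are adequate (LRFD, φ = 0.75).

f_max ≈ 1490 N/mm; adequate

E55XX → F_EXX = 550 MPa.
Total weld length L_w = 415 mm. Treat welds as unit-width lines.
Centroid: x̄ = 2×115×57.5 / 415 = 31.87 mm from the vertical weld.
Polar moment about centroid: J = I_x + I_y = [185³/12 + 2×115×92.5²] + [185×31.87² + 2(115³/12 + 115×25.63²)] = 3088000 mm³.
Direct shear f_v = P/L_w = 217×10³ / 415 = 522.9 N/mm (vertical).
Torsion M = P·e = 217×10³ × 125 = 27125000 N·mm.
Critical point at (x, y) = (83.13, 92.5) from centroid. f_tx = M·y/J = 812.5 N/mm; f_ty = M·x/J = 730.2 N/mm.
Resultant f_max = √[f_tx² + (f_v + f_ty)²] = √[812.5² + (522.9 + 730.2)²] = 1493 N/mm.
Capacity per unit length: φr_n = 0.75 × 0.6 × 550 × (0.707 × 12) = 2100 N/mm.
1493 ≤ 2100 → adequate.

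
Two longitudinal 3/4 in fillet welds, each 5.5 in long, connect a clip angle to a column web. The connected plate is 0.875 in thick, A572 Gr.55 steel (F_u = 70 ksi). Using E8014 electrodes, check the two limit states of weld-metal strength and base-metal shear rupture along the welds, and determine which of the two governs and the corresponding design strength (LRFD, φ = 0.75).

φR_n ≈ 210 kips (weld metal governs)

E80XX → F_EXX = 80 ksi.
t_e = 0.707 × 0.75 = 0.5302 in; L = 11 in.
Weld metal: φR_n = 0.75 × 0.6 × 80 × 0.5302 × 11 = 210 kips.
Base metal (shear rupture): φR_n = 0.75 × 0.6 × 70 × 0.875 × 11 = 303.2 kips.
Governing: weld metal.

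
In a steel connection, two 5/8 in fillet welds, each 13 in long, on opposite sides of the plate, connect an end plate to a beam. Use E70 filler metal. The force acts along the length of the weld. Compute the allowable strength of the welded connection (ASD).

R_n/Ω ≈ 241 kip

E70XX → F_EXX = 70 ksi.
Effective throat t_e = 0.707 × 0.625 = 0.4419 in.
Total length L = 26 in; A_we = 0.4419 × 26 = 11.49 in².
F_nw = 0.6 F_EXX = 0.6 × 70 = 42 ksi.
R_n = 42 × 11.49 = 482.5 kip; R_n/Ω = 482.5/2.0 = 241.3 kip.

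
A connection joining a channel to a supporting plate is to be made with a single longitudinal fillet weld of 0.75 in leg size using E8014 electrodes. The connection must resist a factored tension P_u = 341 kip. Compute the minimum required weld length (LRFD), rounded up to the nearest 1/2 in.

L = 18 in

E80XX → F_EXX = 80 ksi.
Throat t_e = 0.707 × 0.75 = 0.5302 in.
φr_n = 0.75 × 0.6 × 80 × 0.5302 = 19.09 kip/in.
L_req = P_u / φr_n = 341 / 19.09 = 17.86 in total.
Round up → use L = 18 in.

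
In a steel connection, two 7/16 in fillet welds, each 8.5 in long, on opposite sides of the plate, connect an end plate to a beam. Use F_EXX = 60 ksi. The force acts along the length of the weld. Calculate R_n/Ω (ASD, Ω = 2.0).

R_n/Ω ≈ 94.6 kips

Effective throat t_e = 0.707 × 0.4375 = 0.3093 in.
Total length L = 17 in; A_we = 0.3093 × 17 = 5.258 in².
F_nw = 0.6 F_EXX = 0.6 × 60 = 36 ksi.
R_n = 36 × 5.258 = 189.3 kips; R_n/Ω = 189.3/2.0 = 94.65 kips.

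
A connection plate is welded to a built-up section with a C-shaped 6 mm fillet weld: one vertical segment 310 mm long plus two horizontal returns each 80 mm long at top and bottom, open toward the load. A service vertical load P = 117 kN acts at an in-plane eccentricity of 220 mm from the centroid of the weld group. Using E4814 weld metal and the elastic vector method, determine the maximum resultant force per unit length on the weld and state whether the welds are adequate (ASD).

E48XX → F_EXX = 480 MPa.
Total weld length L_w = 470 mm. Treat welds as unit-width lines.
Centroid: x̄ = 2×80×40 / 470 = 13.62 mm from the vertical weld.
Polar moment about centroid: J = I_x + I_y = [310³/12 + 2×80×155²] + [310×13.62² + 2(80³/12 + 80×26.38²)] = 6581000 mm³.
Direct shear f_v = P/L_w = 117×10³ / 470 = 248.9 N/mm (vertical).
Torsion M = P·e = 117×10³ × 220 = 25740000 N·mm.
Critical point at (x, y) = (66.38, 155) from centroid. f_tx = M·y/J = 606.3 N/mm; f_ty = M·x/J = 259.7 N/mm.
Resultant f_max = √[f_tx² + (f_v + f_ty)²] = √[606.3² + (248.9 + 259.7)²] = 791.3 N/mm.
Capacity per unit length: r_n/Ω = (1/2.0) × 0.6 × 480 × (0.707 × 6) = 610.8 N/mm.
791.3 > 610.8 → NOT adequate.

f_max ≈ 791 N/mm; NOT adequate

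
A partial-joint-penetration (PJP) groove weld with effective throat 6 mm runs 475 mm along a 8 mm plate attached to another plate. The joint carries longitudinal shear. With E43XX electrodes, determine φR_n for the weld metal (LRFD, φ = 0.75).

φR_n ≈ 551 kN

E43XX → F_EXX = 430 MPa.
Effective throat (given) t_e = 6 mm.
A_we = 6 × 475 = 2850 mm².
F_nw = 0.6 F_EXX = 258 MPa.
φR_n = 0.75 × 258 × 2850 × 10⁻³ = 551.5 kN.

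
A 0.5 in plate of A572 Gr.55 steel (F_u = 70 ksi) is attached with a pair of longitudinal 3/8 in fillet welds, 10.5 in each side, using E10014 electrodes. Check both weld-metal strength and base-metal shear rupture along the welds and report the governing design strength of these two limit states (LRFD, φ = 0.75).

E100XX → F_EXX = 100 ksi.
t_e = 0.707 × 0.375 = 0.2651 in; L = 21 in.
Weld metal: φR_n = 0.75 × 0.6 × 100 × 0.2651 × 21 = 250.5 kips.
Base metal (shear rupture): φR_n = 0.75 × 0.6 × 70 × 0.5 × 21 = 330.8 kips.
Governing: weld metal.

φR_n ≈ 251 kips (weld metal governs)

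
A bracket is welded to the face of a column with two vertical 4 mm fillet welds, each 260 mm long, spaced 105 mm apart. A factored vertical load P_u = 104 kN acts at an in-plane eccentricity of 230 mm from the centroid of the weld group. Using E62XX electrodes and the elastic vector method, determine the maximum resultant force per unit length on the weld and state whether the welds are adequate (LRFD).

f_max ≈ 864 N/mm; NOT adequate

E62XX → F_EXX = 620 MPa.
Total weld length L_w = 520 mm. Treat welds as unit-width lines.
Polar moment about centroid: J = 2[d³/12 + d(b/2)²] = 2[260³/12 + 260×52.5²] = 4363000 mm³.
Direct shear f_v = P/L_w = 104×10³ / 520 = 200 N/mm (vertical).
Torsion M = P·e = 104×10³ × 230 = 23920000 N·mm.
Critical point at (x, y) = (52.5, 130) from centroid. f_tx = M·y/J = 712.8 N/mm; f_ty = M·x/J = 287.9 N/mm.
Resultant f_max = √[f_tx² + (f_v + f_ty)²] = √[712.8² + (200 + 287.9)²] = 863.8 N/mm.
Capacity per unit length: φr_n = 0.75 × 0.6 × 620 × (0.707 × 4) = 789 N/mm.
863.8 > 789 → NOT adequate.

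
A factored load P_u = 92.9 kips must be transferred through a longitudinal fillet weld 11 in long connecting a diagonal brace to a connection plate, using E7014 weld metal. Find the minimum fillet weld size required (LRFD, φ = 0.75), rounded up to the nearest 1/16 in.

w = 7/16 in

E70XX → F_EXX = 70 ksi.
Total weld length L = 11 in.
Required throat t_e = P_u / (φ × 0.6 F_EXX × L) = 92.9 / (0.75 × 0.6 × 70 × 11) = 0.2681 in.
Required leg w = t_e / 0.707 = 0.3792 in → use 7/16 in.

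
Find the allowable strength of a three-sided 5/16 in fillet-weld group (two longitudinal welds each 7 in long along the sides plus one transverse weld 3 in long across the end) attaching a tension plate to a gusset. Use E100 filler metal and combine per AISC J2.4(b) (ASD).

E100XX → F_EXX = 100 ksi.
t_e = 0.707 × 0.3125 = 0.2209 in.
R_nwl = 0.6 × 100 × 0.2209 × 14 = 185.6 kip (longitudinal, 2 welds).
R_nwt = 0.6 × 100 × 0.2209 × 3 = 39.77 kip (transverse, base value).
(i) R_nwl + R_nwt = 225.4 kip; (ii) 0.85 R_nwl + 1.5 R_nwt = 217.4 kip.
R_n = max = 225.4 kip [governs: (i)]; R_n/Ω = 112.7 kip.

R_n/Ω ≈ 113 kip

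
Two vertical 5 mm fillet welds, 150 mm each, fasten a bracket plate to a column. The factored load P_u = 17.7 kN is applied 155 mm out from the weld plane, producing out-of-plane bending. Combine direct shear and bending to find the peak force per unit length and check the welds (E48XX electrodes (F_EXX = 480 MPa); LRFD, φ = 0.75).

L_w = 2 × 150 = 300 mm; section modulus (unit throat) S = 2 × L²/6 = 7500 mm².
Direct shear f_v = P/L_w = 17.7×10³/300 = 59 N/mm.
Moment M = P × e = 17.7×10³ × 155 = 2743500 N·mm; bending f_b = M/S = 365.8 N/mm.
f_max = √(f_v² + f_b²) = √(59² + 365.8²) = 370.5 N/mm.
φr_n = 0.75 × 0.6 × 480 × (0.707 × 5) = 763.6 N/mm → adequate.

f_max ≈ 371 N/mm; adequate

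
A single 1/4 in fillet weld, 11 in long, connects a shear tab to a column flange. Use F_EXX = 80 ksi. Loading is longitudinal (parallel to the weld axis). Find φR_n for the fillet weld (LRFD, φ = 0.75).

φR_n ≈ 70 kips

Effective throat t_e = 0.707 × 0.25 = 0.1767 in.
Total length L = 11 in; A_we = 0.1767 × 11 = 1.944 in².
F_nw = 0.6 F_EXX = 0.6 × 80 = 48 ksi.
φR_n = 0.75 × 48 × 1.944 = 69.99 kips.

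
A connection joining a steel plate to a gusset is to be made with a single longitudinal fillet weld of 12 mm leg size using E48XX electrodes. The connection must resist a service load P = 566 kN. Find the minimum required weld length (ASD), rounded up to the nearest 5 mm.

E48XX → F_EXX = 480 MPa.
Throat t_e = 0.707 × 12 = 8.484 mm.
r_n/Ω = (0.6 × 480 × 8.484) / 2.0 = 1222 N/mm = 1.222 kN/mm.
L_req = P / (r_n/Ω) = 566 / 1.222 = 463.3 mm total.
Round up → use L = 465 mm.

L = 465 mm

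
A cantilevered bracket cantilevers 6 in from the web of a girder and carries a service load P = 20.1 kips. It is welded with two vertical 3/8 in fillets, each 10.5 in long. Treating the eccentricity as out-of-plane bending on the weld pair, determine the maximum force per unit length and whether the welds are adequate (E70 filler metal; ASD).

f_max ≈ 3.42 kip/in; adequate

E70XX → F_EXX = 70 ksi.
L_w = 2 × 10.5 = 21 in; section modulus (unit throat) S = 2 × L²/6 = 36.75 in².
Direct shear f_v = P/L_w = 20.1/21 = 0.9571 kip/in.
Moment M = P × e = 20.1 × 6 = 120.6 kip·in; bending f_b = M/S = 3.282 kip/in.
f_max = √(f_v² + f_b²) = √(0.9571² + 3.282²) = 3.418 kip/in.
r_n/Ω = (1/2.0) × 0.6 × 70 × (0.707 × 0.375) = 5.568 kip/in → adequate.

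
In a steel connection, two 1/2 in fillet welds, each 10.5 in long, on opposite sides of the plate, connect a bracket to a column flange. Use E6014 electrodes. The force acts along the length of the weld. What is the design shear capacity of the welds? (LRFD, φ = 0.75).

E60XX → F_EXX = 60 ksi.
Effective throat t_e = 0.707 × 0.5 = 0.3535 in.
Total length L = 21 in; A_we = 0.3535 × 21 = 7.423 in².
F_nw = 0.6 F_EXX = 0.6 × 60 = 36 ksi.
φR_n = 0.75 × 36 × 7.423 = 200.4 kip.

φR_n ≈ 200 kip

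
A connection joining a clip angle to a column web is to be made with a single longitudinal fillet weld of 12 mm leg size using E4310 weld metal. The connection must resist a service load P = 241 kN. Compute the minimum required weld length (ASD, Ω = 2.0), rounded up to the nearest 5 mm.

E43XX → F_EXX = 430 MPa.
Throat t_e = 0.707 × 12 = 8.484 mm.
r_n/Ω = (0.6 × 430 × 8.484) / 2.0 = 1094 N/mm = 1.094 kN/mm.
L_req = P / (r_n/Ω) = 241 / 1.094 = 220.2 mm total.
Round up → use L = 225 mm.

L = 225 mm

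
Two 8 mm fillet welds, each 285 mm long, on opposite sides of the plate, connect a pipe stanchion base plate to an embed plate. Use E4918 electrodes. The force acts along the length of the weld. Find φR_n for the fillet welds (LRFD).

E49XX → F_EXX = 490 MPa.
Effective throat t_e = 0.707 × 8 = 5.656 mm.
Total length L = 570 mm; A_we = 5.656 × 570 = 3224 mm².
F_nw = 0.6 F_EXX = 0.6 × 490 = 294 MPa.
φR_n = 0.75 × 294 × 3224 × 10⁻³ = 710.9 kN.

φR_n ≈ 711 kN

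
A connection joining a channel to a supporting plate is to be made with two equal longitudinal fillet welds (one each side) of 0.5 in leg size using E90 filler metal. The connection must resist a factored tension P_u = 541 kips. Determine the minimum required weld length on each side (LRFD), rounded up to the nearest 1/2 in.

E90XX → F_EXX = 90 ksi.
Throat t_e = 0.707 × 0.5 = 0.3535 in.
φr_n = 0.75 × 0.6 × 90 × 0.3535 = 14.32 kips/in.
L_req = P_u / φr_n = 541 / 14.32 = 37.79 in total.
Per side: 37.79 / 2 = 18.89 in.
Round up → use L = 19 in on each side.

L = 19 in on each side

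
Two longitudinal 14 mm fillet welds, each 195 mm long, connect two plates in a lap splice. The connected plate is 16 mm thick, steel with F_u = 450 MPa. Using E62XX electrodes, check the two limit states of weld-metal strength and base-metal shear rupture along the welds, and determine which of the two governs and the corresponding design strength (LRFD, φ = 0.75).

φR_n ≈ 1080 kN (weld metal governs)

E62XX → F_EXX = 620 MPa.
t_e = 0.707 × 14 = 9.898 mm; L = 390 mm.
Weld metal: φR_n = 0.75 × 0.6 × 620 × 9.898 × 390 × 10⁻³ = 1077 kN.
Base metal (shear rupture): φR_n = 0.75 × 0.6 × 450 × 16 × 390 × 10⁻³ = 1264 kN.
Governing: weld metal.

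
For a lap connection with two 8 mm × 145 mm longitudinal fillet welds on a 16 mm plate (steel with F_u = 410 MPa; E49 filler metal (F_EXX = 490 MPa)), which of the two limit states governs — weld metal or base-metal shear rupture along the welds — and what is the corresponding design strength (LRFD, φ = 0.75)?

t_e = 0.707 × 8 = 5.656 mm; L = 290 mm.
Weld metal: φR_n = 0.75 × 0.6 × 490 × 5.656 × 290 × 10⁻³ = 361.7 kN.
Base metal (shear rupture): φR_n = 0.75 × 0.6 × 410 × 16 × 290 × 10⁻³ = 856.1 kN.
Governing: weld metal.

φR_n ≈ 362 kN (weld metal governs)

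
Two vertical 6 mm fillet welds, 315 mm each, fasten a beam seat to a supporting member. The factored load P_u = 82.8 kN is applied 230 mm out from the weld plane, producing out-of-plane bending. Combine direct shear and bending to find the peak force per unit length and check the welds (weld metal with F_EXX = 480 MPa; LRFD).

L_w = 2 × 315 = 630 mm; section modulus (unit throat) S = 2 × L²/6 = 33080 mm².
Direct shear f_v = P/L_w = 82.8×10³/630 = 131.4 N/mm.
Moment M = P × e = 82.8×10³ × 230 = 19044000 N·mm; bending f_b = M/S = 575.8 N/mm.
f_max = √(f_v² + f_b²) = √(131.4² + 575.8²) = 590.6 N/mm.
φr_n = 0.75 × 0.6 × 480 × (0.707 × 6) = 916.3 N/mm → adequate.

f_max ≈ 591 N/mm; adequate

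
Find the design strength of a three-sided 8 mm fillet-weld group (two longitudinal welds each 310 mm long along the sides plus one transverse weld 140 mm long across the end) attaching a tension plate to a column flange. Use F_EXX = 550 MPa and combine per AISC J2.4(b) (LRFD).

φR_n ≈ 1060 kN

t_e = 0.707 × 8 = 5.656 mm.
R_nwl = 0.6 × 550 × 5.656 × 620 × 10⁻³ = 1157 kN (longitudinal, 2 welds).
R_nwt = 0.6 × 550 × 5.656 × 140 × 10⁻³ = 261.3 kN (transverse, base value).
(i) R_nwl + R_nwt = 1419 kN; (ii) 0.85 R_nwl + 1.5 R_nwt = 1376 kN.
R_n = max = 1419 kN [governs: (i)]; φR_n = 1064 kN.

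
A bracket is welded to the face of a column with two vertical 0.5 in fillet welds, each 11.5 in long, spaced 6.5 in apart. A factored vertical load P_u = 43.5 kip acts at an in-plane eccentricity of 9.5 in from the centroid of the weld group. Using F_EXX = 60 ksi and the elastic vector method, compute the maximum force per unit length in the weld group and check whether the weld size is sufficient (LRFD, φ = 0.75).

f_max ≈ 6.64 kip/in; adequate

Total weld length L_w = 23 in. Treat welds as unit-width lines.
Polar moment about centroid: J = 2[d³/12 + d(b/2)²] = 2[11.5³/12 + 11.5×3.25²] = 496.4 in³.
Direct shear f_v = P/L_w = 43.5 / 23 = 1.891 kip/in (vertical).
Torsion M = P·e = 43.5 × 9.5 = 413.25 kip·in.
Critical point at (x, y) = (3.25, 5.75) from centroid. f_tx = M·y/J = 4.787 kip/in; f_ty = M·x/J = 2.706 kip/in.
Resultant f_max = √[f_tx² + (f_v + f_ty)²] = √[4.787² + (1.891 + 2.706)²] = 6.636 kip/in.
Capacity per unit length: φr_n = 0.75 × 0.6 × 60 × (0.707 × 0.5) = 9.544 kip/in.
6.636 ≤ 9.544 → adequate.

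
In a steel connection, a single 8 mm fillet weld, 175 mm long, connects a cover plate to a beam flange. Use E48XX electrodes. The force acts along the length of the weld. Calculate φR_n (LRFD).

E48XX → F_EXX = 480 MPa.
Effective throat t_e = 0.707 × 8 = 5.656 mm.
Total length L = 175 mm; A_we = 5.656 × 175 = 989.8 mm².
F_nw = 0.6 F_EXX = 0.6 × 480 = 288 MPa.
φR_n = 0.75 × 288 × 989.8 × 10⁻³ = 213.8 kN.

φR_n ≈ 214 kN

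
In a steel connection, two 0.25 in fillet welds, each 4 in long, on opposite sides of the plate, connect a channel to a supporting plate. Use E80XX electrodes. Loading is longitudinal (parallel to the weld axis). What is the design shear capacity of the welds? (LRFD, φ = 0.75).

E80XX → F_EXX = 80 ksi.
Effective throat t_e = 0.707 × 0.25 = 0.1767 in.
Total length L = 8 in; A_we = 0.1767 × 8 = 1.414 in².
F_nw = 0.6 F_EXX = 0.6 × 80 = 48 ksi.
φR_n = 0.75 × 48 × 1.414 = 50.9 kips.

φR_n ≈ 50.9 kips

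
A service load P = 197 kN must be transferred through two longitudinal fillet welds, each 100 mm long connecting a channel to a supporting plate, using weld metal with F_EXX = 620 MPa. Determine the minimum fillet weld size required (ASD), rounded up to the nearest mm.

Total weld length L = 200 mm.
Required throat t_e = P × Ω / (0.6 F_EXX × L) = 197 × 2.0 / (0.6 × 620 × 200 × 10⁻³) = 5.296 mm.
Required leg w = t_e / 0.707 = 7.49 mm → use 8 mm.

w = 8 mm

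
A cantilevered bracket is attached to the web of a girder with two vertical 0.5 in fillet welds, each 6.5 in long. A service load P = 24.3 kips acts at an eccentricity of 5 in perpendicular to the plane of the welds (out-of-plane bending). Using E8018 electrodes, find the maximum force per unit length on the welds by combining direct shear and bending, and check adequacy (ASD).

f_max ≈ 8.83 kip/in; NOT adequate

E80XX → F_EXX = 80 ksi.
L_w = 2 × 6.5 = 13 in; section modulus (unit throat) S = 2 × L²/6 = 14.08 in².
Direct shear f_v = P/L_w = 24.3/13 = 1.869 kip/in.
Moment M = P × e = 24.3 × 5 = 121.5 kip·in; bending f_b = M/S = 8.627 kip/in.
f_max = √(f_v² + f_b²) = √(1.869² + 8.627²) = 8.827 kip/in.
r_n/Ω = (1/2.0) × 0.6 × 80 × (0.707 × 0.5) = 8.484 kip/in → NOT adequate.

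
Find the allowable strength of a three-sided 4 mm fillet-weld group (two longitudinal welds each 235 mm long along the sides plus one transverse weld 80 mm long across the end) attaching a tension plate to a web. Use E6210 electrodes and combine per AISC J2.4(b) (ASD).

E62XX → F_EXX = 620 MPa.
t_e = 0.707 × 4 = 2.828 mm.
R_nwl = 0.6 × 620 × 2.828 × 470 × 10⁻³ = 494.4 kN (longitudinal, 2 welds).
R_nwt = 0.6 × 620 × 2.828 × 80 × 10⁻³ = 84.16 kN (transverse, base value).
(i) R_nwl + R_nwt = 578.6 kN; (ii) 0.85 R_nwl + 1.5 R_nwt = 546.5 kN.
R_n = max = 578.6 kN [governs: (i)]; R_n/Ω = 289.3 kN.

R_n/Ω ≈ 289 kN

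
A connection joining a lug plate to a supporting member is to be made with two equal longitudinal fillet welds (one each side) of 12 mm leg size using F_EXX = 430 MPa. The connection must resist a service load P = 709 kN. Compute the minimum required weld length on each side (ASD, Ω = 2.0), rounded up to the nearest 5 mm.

L = 325 mm on each side

Throat t_e = 0.707 × 12 = 8.484 mm.
r_n/Ω = (0.6 × 430 × 8.484) / 2.0 = 1094 N/mm = 1.094 kN/mm.
L_req = P / (r_n/Ω) = 709 / 1.094 = 647.8 mm total.
Per side: 647.8 / 2 = 323.9 mm.
Round up → use L = 325 mm on each side.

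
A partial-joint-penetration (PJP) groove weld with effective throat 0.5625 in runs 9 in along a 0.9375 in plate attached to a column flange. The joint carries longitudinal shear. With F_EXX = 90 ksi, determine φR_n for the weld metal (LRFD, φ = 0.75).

Effective throat (given) t_e = 0.5625 in.
A_we = 0.5625 × 9 = 5.062 in².
F_nw = 0.6 F_EXX = 54 ksi.
φR_n = 0.75 × 54 × 5.062 = 205 kips.

φR_n ≈ 205 kips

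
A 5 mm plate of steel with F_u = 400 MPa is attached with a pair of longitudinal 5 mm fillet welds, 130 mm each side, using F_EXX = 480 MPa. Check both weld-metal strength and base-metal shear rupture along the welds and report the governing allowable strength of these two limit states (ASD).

R_n/Ω ≈ 132 kN (weld metal governs)

t_e = 0.707 × 5 = 3.535 mm; L = 260 mm.
Weld metal: R_n/Ω = (1/2.0) × 0.6 × 480 × 3.535 × 260 × 10⁻³ = 132.4 kN.
Base metal (shear rupture): R_n/Ω = (1/2.0) × 0.6 × 400 × 5 × 260 × 10⁻³ = 156 kN.
Governing: weld metal.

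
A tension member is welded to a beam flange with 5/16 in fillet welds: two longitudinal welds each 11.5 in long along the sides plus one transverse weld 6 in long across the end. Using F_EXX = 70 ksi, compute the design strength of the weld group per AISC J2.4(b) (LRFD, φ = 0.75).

t_e = 0.707 × 0.3125 = 0.2209 in.
R_nwl = 0.6 × 70 × 0.2209 × 23 = 213.4 kip (longitudinal, 2 welds).
R_nwt = 0.6 × 70 × 0.2209 × 6 = 55.68 kip (transverse, base value).
(i) R_nwl + R_nwt = 269.1 kip; (ii) 0.85 R_nwl + 1.5 R_nwt = 264.9 kip.
R_n = max = 269.1 kip [governs: (i)]; φR_n = 201.8 kip.

φR_n ≈ 202 kip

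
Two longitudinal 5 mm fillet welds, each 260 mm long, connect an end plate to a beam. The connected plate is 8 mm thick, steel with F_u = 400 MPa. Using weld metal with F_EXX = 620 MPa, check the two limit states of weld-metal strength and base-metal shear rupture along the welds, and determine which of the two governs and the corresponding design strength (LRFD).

t_e = 0.707 × 5 = 3.535 mm; L = 520 mm.
Weld metal: φR_n = 0.75 × 0.6 × 620 × 3.535 × 520 × 10⁻³ = 512.9 kN.
Base metal (shear rupture): φR_n = 0.75 × 0.6 × 400 × 8 × 520 × 10⁻³ = 748.8 kN.
Governing: weld metal.

φR_n ≈ 513 kN (weld metal governs)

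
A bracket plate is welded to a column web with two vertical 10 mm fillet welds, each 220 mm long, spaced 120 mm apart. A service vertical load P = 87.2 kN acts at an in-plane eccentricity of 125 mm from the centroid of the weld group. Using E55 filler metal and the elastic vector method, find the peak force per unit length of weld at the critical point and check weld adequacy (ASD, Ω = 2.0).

E55XX → F_EXX = 550 MPa.
Total weld length L_w = 440 mm. Treat welds as unit-width lines.
Polar moment about centroid: J = 2[d³/12 + d(b/2)²] = 2[220³/12 + 220×60²] = 3359000 mm³.
Direct shear f_v = P/L_w = 87.2×10³ / 440 = 198.2 N/mm (vertical).
Torsion M = P·e = 87.2×10³ × 125 = 10900000 N·mm.
Critical point at (x, y) = (60, 110) from centroid. f_tx = M·y/J = 357 N/mm; f_ty = M·x/J = 194.7 N/mm.
Resultant f_max = √[f_tx² + (f_v + f_ty)²] = √[357² + (198.2 + 194.7)²] = 530.9 N/mm.
Capacity per unit length: r_n/Ω = (1/2.0) × 0.6 × 550 × (0.707 × 10) = 1167 N/mm.
530.9 ≤ 1167 → adequate.

f_max ≈ 531 N/mm; adequate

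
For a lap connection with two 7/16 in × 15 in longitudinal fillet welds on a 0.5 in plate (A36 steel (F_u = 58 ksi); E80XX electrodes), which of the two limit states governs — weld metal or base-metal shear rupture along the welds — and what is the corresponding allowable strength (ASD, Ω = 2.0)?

R_n/Ω ≈ 223 kips (weld metal governs)

E80XX → F_EXX = 80 ksi.
t_e = 0.707 × 0.4375 = 0.3093 in; L = 30 in.
Weld metal: R_n/Ω = (1/2.0) × 0.6 × 80 × 0.3093 × 30 = 222.7 kips.
Base metal (shear rupture): R_n/Ω = (1/2.0) × 0.6 × 58 × 0.5 × 30 = 261 kips.
Governing: weld metal.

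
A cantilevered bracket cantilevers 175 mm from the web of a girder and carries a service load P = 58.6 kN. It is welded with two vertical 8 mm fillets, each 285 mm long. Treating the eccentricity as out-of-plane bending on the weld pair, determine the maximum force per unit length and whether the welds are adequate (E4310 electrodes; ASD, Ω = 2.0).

E43XX → F_EXX = 430 MPa.
L_w = 2 × 285 = 570 mm; section modulus (unit throat) S = 2 × L²/6 = 27080 mm².
Direct shear f_v = P/L_w = 58.6×10³/570 = 102.8 N/mm.
Moment M = P × e = 58.6×10³ × 175 = 10255000 N·mm; bending f_b = M/S = 378.8 N/mm.
f_max = √(f_v² + f_b²) = √(102.8² + 378.8²) = 392.5 N/mm.
r_n/Ω = (1/2.0) × 0.6 × 430 × (0.707 × 8) = 729.6 N/mm → adequate.

f_max ≈ 392 N/mm; adequate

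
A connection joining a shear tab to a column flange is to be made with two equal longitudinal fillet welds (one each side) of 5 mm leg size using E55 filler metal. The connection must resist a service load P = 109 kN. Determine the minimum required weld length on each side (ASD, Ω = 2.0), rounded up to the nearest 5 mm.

L = 95 mm on each side

E55XX → F_EXX = 550 MPa.
Throat t_e = 0.707 × 5 = 3.535 mm.
r_n/Ω = (0.6 × 550 × 3.535) / 2.0 = 583.3 N/mm = 0.5833 kN/mm.
L_req = P / (r_n/Ω) = 109 / 0.5833 = 186.9 mm total.
Per side: 186.9 / 2 = 93.44 mm.
Round up → use L = 95 mm on each side.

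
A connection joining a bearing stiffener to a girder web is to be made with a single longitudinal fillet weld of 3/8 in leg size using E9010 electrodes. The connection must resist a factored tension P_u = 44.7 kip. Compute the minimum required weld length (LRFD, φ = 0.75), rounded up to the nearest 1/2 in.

L = 4.5 in

E90XX → F_EXX = 90 ksi.
Throat t_e = 0.707 × 0.375 = 0.2651 in.
φr_n = 0.75 × 0.6 × 90 × 0.2651 = 10.74 kip/in.
L_req = P_u / φr_n = 44.7 / 10.74 = 4.163 in total.
Round up → use L = 4.5 in.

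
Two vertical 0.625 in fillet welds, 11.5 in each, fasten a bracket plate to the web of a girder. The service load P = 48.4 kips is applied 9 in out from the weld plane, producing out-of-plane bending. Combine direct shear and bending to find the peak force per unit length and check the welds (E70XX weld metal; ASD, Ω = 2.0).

E70XX → F_EXX = 70 ksi.
L_w = 2 × 11.5 = 23 in; section modulus (unit throat) S = 2 × L²/6 = 44.08 in².
Direct shear f_v = P/L_w = 48.4/23 = 2.104 kip/in.
Moment M = P × e = 48.4 × 9 = 435.6 kip·in; bending f_b = M/S = 9.881 kip/in.
f_max = √(f_v² + f_b²) = √(2.104² + 9.881²) = 10.1 kip/in.
r_n/Ω = (1/2.0) × 0.6 × 70 × (0.707 × 0.625) = 9.279 kip/in → NOT adequate.

f_max ≈ 10.1 kip/in; NOT adequate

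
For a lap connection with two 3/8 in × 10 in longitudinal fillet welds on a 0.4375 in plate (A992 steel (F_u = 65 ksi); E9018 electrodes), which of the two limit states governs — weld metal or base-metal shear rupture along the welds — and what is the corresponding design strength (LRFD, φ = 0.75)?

φR_n ≈ 215 kip (weld metal governs)

E90XX → F_EXX = 90 ksi.
t_e = 0.707 × 0.375 = 0.2651 in; L = 20 in.
Weld metal: φR_n = 0.75 × 0.6 × 90 × 0.2651 × 20 = 214.8 kip.
Base metal (shear rupture): φR_n = 0.75 × 0.6 × 65 × 0.4375 × 20 = 255.9 kip.
Governing: weld metal.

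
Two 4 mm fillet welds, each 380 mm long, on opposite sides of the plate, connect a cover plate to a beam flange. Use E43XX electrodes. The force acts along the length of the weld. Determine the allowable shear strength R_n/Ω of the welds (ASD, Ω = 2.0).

R_n/Ω ≈ 277 kN

E43XX → F_EXX = 430 MPa.
Effective throat t_e = 0.707 × 4 = 2.828 mm.
Total length L = 760 mm; A_we = 2.828 × 760 = 2149 mm².
F_nw = 0.6 F_EXX = 0.6 × 430 = 258 MPa.
R_n = 258 × 2149 × 10⁻³ = 554.5 kN; R_n/Ω = 554.5/2.0 = 277.3 kN.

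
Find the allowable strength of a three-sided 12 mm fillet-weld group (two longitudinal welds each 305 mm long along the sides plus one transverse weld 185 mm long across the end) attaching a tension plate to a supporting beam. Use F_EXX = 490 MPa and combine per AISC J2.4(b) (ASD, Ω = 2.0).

R_n/Ω ≈ 993 kN

t_e = 0.707 × 12 = 8.484 mm.
R_nwl = 0.6 × 490 × 8.484 × 610 × 10⁻³ = 1522 kN (longitudinal, 2 welds).
R_nwt = 0.6 × 490 × 8.484 × 185 × 10⁻³ = 461.4 kN (transverse, base value).
(i) R_nwl + R_nwt = 1983 kN; (ii) 0.85 R_nwl + 1.5 R_nwt = 1985 kN.
R_n = max = 1985 kN [governs: (ii)]; R_n/Ω = 992.7 kN.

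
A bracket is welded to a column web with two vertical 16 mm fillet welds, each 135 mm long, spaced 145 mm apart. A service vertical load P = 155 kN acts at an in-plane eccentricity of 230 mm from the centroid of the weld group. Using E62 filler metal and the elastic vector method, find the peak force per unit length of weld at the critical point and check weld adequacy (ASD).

E62XX → F_EXX = 620 MPa.
Total weld length L_w = 270 mm. Treat welds as unit-width lines.
Polar moment about centroid: J = 2[d³/12 + d(b/2)²] = 2[135³/12 + 135×72.5²] = 1829000 mm³.
Direct shear f_v = P/L_w = 155×10³ / 270 = 574.1 N/mm (vertical).
Torsion M = P·e = 155×10³ × 230 = 35650000 N·mm.
Critical point at (x, y) = (72.5, 67.5) from centroid. f_tx = M·y/J = 1315 N/mm; f_ty = M·x/J = 1413 N/mm.
Resultant f_max = √[f_tx² + (f_v + f_ty)²] = √[1315² + (574.1 + 1413)²] = 2383 N/mm.
Capacity per unit length: r_n/Ω = (1/2.0) × 0.6 × 620 × (0.707 × 16) = 2104 N/mm.
2383 > 2104 → NOT adequate.

f_max ≈ 2380 N/mm; NOT adequate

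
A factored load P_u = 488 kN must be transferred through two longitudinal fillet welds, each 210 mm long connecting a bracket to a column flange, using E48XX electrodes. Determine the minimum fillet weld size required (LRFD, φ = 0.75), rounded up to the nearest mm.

E48XX → F_EXX = 480 MPa.
Total weld length L = 420 mm.
Required throat t_e = P_u / (φ × 0.6 F_EXX × L) = 488 / (0.75 × 0.6 × 480 × 420 × 10⁻³) = 5.379 mm.
Required leg w = t_e / 0.707 = 7.608 mm → use 8 mm.

w = 8 mm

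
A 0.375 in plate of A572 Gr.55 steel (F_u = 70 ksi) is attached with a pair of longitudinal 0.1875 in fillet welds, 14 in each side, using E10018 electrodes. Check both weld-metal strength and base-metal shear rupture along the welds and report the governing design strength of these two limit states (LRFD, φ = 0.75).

φR_n ≈ 167 kips (weld metal governs)

E100XX → F_EXX = 100 ksi.
t_e = 0.707 × 0.1875 = 0.1326 in; L = 28 in.
Weld metal: φR_n = 0.75 × 0.6 × 100 × 0.1326 × 28 = 167 kips.
Base metal (shear rupture): φR_n = 0.75 × 0.6 × 70 × 0.375 × 28 = 330.8 kips.
Governing: weld metal.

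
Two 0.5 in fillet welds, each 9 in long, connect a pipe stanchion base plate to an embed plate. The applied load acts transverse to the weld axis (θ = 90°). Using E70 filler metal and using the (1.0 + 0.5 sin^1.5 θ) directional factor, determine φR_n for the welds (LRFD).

φR_n ≈ 301 kips

E70XX → F_EXX = 70 ksi.
t_e = 0.707 × 0.5 = 0.3535 in; A_we = 0.3535 × 18 = 6.363 in².
Directional factor: 1.0 + 0.5 sin^1.5(90°) = 1.5.
F_nw = 0.6 × 70 × 1.5 = 63 ksi.
φR_n = 0.75 × 63 × 6.363 = 300.7 kips.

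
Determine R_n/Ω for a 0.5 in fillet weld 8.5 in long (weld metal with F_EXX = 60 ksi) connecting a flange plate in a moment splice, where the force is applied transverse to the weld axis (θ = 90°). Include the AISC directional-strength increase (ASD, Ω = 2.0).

t_e = 0.707 × 0.5 = 0.3535 in; A_we = 0.3535 × 8.5 = 3.005 in².
Directional factor: 1.0 + 0.5 sin^1.5(90°) = 1.5.
F_nw = 0.6 × 60 × 1.5 = 54 ksi.
R_n/Ω = (54 × 3.005) / 2.0 = 81.13 kips.

R_n/Ω ≈ 81.1 kips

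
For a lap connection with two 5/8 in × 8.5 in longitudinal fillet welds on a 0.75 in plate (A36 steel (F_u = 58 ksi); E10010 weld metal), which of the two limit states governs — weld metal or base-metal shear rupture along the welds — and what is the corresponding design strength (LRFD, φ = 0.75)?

E100XX → F_EXX = 100 ksi.
t_e = 0.707 × 0.625 = 0.4419 in; L = 17 in.
Weld metal: φR_n = 0.75 × 0.6 × 100 × 0.4419 × 17 = 338 kip.
Base metal (shear rupture): φR_n = 0.75 × 0.6 × 58 × 0.75 × 17 = 332.8 kip.
Governing: base-metal shear rupture.

φR_n ≈ 333 kip (base-metal shear rupture governs)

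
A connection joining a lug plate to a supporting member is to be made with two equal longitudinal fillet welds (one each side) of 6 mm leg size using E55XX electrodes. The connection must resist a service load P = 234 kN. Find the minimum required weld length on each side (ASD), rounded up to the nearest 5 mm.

L = 170 mm on each side

E55XX → F_EXX = 550 MPa.
Throat t_e = 0.707 × 6 = 4.242 mm.
r_n/Ω = (0.6 × 550 × 4.242) / 2.0 = 699.9 N/mm = 0.6999 kN/mm.
L_req = P / (r_n/Ω) = 234 / 0.6999 = 334.3 mm total.
Per side: 334.3 / 2 = 167.2 mm.
Round up → use L = 170 mm on each side.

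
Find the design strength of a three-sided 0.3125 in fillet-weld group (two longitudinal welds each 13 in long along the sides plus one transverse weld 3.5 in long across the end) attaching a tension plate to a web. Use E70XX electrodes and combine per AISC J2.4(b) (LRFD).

φR_n ≈ 205 kip

E70XX → F_EXX = 70 ksi.
t_e = 0.707 × 0.3125 = 0.2209 in.
R_nwl = 0.6 × 70 × 0.2209 × 26 = 241.3 kip (longitudinal, 2 welds).
R_nwt = 0.6 × 70 × 0.2209 × 3.5 = 32.48 kip (transverse, base value).
(i) R_nwl + R_nwt = 273.7 kip; (ii) 0.85 R_nwl + 1.5 R_nwt = 253.8 kip.
R_n = max = 273.7 kip [governs: (i)]; φR_n = 205.3 kip.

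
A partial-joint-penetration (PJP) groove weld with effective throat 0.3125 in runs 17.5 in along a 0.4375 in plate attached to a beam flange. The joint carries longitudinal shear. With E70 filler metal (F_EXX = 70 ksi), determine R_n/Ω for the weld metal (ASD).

R_n/Ω ≈ 115 kips

Effective throat (given) t_e = 0.3125 in.
A_we = 0.3125 × 17.5 = 5.469 in².
F_nw = 0.6 F_EXX = 42 ksi.
R_n/Ω = (42 × 5.469) / 2.0 = 114.8 kips.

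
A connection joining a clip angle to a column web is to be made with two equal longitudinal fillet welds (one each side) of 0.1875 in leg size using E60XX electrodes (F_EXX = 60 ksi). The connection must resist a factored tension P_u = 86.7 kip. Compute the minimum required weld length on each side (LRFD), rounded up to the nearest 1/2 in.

L = 12.5 in on each side

Throat t_e = 0.707 × 0.1875 = 0.1326 in.
φr_n = 0.75 × 0.6 × 60 × 0.1326 = 3.579 kip/in.
L_req = P_u / φr_n = 86.7 / 3.579 = 24.22 in total.
Per side: 24.22 / 2 = 12.11 in.
Round up → use L = 12.5 in on each side.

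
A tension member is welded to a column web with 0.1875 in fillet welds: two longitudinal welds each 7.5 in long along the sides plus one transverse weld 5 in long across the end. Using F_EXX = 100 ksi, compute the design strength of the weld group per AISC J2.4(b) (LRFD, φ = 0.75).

t_e = 0.707 × 0.1875 = 0.1326 in.
R_nwl = 0.6 × 100 × 0.1326 × 15 = 119.3 kip (longitudinal, 2 welds).
R_nwt = 0.6 × 100 × 0.1326 × 5 = 39.77 kip (transverse, base value).
(i) R_nwl + R_nwt = 159.1 kip; (ii) 0.85 R_nwl + 1.5 R_nwt = 161.1 kip.
R_n = max = 161.1 kip [governs: (ii)]; φR_n = 120.8 kip.

φR_n ≈ 121 kip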